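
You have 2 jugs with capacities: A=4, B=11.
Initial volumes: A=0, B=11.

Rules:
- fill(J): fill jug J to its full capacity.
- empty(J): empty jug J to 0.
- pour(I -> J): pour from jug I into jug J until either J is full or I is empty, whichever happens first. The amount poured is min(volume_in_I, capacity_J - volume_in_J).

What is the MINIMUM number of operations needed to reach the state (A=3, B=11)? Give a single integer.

BFS from (A=0, B=11). One shortest path:
  1. pour(B -> A) -> (A=4 B=7)
  2. empty(A) -> (A=0 B=7)
  3. pour(B -> A) -> (A=4 B=3)
  4. empty(A) -> (A=0 B=3)
  5. pour(B -> A) -> (A=3 B=0)
  6. fill(B) -> (A=3 B=11)
Reached target in 6 moves.

Answer: 6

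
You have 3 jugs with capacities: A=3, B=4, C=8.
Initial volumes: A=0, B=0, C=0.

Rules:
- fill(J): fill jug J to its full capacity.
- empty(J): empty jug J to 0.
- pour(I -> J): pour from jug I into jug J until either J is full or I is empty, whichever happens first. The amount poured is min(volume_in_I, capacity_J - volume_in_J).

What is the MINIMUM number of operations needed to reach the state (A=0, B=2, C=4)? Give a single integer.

Answer: 6

Derivation:
BFS from (A=0, B=0, C=0). One shortest path:
  1. fill(A) -> (A=3 B=0 C=0)
  2. pour(A -> B) -> (A=0 B=3 C=0)
  3. fill(A) -> (A=3 B=3 C=0)
  4. pour(A -> B) -> (A=2 B=4 C=0)
  5. pour(B -> C) -> (A=2 B=0 C=4)
  6. pour(A -> B) -> (A=0 B=2 C=4)
Reached target in 6 moves.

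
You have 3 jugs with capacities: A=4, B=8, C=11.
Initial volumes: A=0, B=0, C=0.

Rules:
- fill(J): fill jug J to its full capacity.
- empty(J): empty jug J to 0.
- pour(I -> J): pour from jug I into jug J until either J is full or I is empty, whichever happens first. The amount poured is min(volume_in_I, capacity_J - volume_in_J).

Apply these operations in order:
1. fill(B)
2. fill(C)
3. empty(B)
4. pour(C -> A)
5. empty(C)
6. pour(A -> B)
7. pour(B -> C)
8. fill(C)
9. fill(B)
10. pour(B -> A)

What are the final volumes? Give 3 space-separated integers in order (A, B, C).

Step 1: fill(B) -> (A=0 B=8 C=0)
Step 2: fill(C) -> (A=0 B=8 C=11)
Step 3: empty(B) -> (A=0 B=0 C=11)
Step 4: pour(C -> A) -> (A=4 B=0 C=7)
Step 5: empty(C) -> (A=4 B=0 C=0)
Step 6: pour(A -> B) -> (A=0 B=4 C=0)
Step 7: pour(B -> C) -> (A=0 B=0 C=4)
Step 8: fill(C) -> (A=0 B=0 C=11)
Step 9: fill(B) -> (A=0 B=8 C=11)
Step 10: pour(B -> A) -> (A=4 B=4 C=11)

Answer: 4 4 11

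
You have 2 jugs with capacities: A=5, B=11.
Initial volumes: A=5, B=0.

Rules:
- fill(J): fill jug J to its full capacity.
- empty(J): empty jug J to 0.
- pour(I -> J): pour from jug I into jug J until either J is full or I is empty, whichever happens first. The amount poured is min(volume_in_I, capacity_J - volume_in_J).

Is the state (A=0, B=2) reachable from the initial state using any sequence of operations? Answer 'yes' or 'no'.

BFS from (A=5, B=0):
  1. empty(A) -> (A=0 B=0)
  2. fill(B) -> (A=0 B=11)
  3. pour(B -> A) -> (A=5 B=6)
  4. empty(A) -> (A=0 B=6)
  5. pour(B -> A) -> (A=5 B=1)
  6. empty(A) -> (A=0 B=1)
  7. pour(B -> A) -> (A=1 B=0)
  8. fill(B) -> (A=1 B=11)
  9. pour(B -> A) -> (A=5 B=7)
  10. empty(A) -> (A=0 B=7)
  11. pour(B -> A) -> (A=5 B=2)
  12. empty(A) -> (A=0 B=2)
Target reached → yes.

Answer: yes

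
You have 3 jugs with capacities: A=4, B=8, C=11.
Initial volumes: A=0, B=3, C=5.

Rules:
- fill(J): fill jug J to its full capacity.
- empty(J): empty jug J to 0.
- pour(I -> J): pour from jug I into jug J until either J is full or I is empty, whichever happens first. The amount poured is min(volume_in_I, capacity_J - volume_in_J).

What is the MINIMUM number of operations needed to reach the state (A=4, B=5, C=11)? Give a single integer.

Answer: 4

Derivation:
BFS from (A=0, B=3, C=5). One shortest path:
  1. fill(A) -> (A=4 B=3 C=5)
  2. empty(B) -> (A=4 B=0 C=5)
  3. pour(C -> B) -> (A=4 B=5 C=0)
  4. fill(C) -> (A=4 B=5 C=11)
Reached target in 4 moves.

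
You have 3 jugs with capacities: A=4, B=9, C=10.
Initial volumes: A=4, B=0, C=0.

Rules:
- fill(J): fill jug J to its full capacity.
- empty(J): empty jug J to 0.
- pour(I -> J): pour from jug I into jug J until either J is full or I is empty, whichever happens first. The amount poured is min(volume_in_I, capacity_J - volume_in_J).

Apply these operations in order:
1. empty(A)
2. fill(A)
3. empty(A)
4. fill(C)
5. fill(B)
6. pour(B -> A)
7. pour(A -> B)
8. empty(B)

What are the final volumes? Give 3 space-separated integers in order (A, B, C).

Answer: 0 0 10

Derivation:
Step 1: empty(A) -> (A=0 B=0 C=0)
Step 2: fill(A) -> (A=4 B=0 C=0)
Step 3: empty(A) -> (A=0 B=0 C=0)
Step 4: fill(C) -> (A=0 B=0 C=10)
Step 5: fill(B) -> (A=0 B=9 C=10)
Step 6: pour(B -> A) -> (A=4 B=5 C=10)
Step 7: pour(A -> B) -> (A=0 B=9 C=10)
Step 8: empty(B) -> (A=0 B=0 C=10)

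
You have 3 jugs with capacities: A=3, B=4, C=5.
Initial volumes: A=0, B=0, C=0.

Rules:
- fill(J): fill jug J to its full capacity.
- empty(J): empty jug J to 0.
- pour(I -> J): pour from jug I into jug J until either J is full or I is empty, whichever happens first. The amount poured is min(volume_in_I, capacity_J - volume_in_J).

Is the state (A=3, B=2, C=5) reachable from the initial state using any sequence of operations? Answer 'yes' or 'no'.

Answer: yes

Derivation:
BFS from (A=0, B=0, C=0):
  1. fill(C) -> (A=0 B=0 C=5)
  2. pour(C -> A) -> (A=3 B=0 C=2)
  3. pour(C -> B) -> (A=3 B=2 C=0)
  4. fill(C) -> (A=3 B=2 C=5)
Target reached → yes.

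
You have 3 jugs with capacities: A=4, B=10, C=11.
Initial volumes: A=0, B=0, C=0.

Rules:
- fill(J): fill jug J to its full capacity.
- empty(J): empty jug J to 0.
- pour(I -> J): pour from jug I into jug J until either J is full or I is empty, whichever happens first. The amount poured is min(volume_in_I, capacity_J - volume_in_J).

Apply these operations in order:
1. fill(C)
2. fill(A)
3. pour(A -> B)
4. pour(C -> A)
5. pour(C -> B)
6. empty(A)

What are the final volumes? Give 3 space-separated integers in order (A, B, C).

Step 1: fill(C) -> (A=0 B=0 C=11)
Step 2: fill(A) -> (A=4 B=0 C=11)
Step 3: pour(A -> B) -> (A=0 B=4 C=11)
Step 4: pour(C -> A) -> (A=4 B=4 C=7)
Step 5: pour(C -> B) -> (A=4 B=10 C=1)
Step 6: empty(A) -> (A=0 B=10 C=1)

Answer: 0 10 1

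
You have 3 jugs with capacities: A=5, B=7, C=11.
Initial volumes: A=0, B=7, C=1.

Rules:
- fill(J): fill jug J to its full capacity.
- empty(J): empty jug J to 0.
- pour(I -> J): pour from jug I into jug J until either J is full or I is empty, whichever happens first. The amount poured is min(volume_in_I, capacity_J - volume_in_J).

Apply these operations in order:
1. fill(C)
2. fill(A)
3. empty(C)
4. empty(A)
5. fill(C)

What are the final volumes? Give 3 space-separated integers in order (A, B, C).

Answer: 0 7 11

Derivation:
Step 1: fill(C) -> (A=0 B=7 C=11)
Step 2: fill(A) -> (A=5 B=7 C=11)
Step 3: empty(C) -> (A=5 B=7 C=0)
Step 4: empty(A) -> (A=0 B=7 C=0)
Step 5: fill(C) -> (A=0 B=7 C=11)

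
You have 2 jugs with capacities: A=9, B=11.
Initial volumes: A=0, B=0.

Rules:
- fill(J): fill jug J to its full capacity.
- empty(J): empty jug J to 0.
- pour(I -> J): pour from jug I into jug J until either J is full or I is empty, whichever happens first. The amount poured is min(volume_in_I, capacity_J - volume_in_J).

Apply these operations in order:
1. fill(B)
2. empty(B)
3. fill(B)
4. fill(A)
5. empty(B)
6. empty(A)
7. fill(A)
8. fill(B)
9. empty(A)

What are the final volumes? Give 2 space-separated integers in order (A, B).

Step 1: fill(B) -> (A=0 B=11)
Step 2: empty(B) -> (A=0 B=0)
Step 3: fill(B) -> (A=0 B=11)
Step 4: fill(A) -> (A=9 B=11)
Step 5: empty(B) -> (A=9 B=0)
Step 6: empty(A) -> (A=0 B=0)
Step 7: fill(A) -> (A=9 B=0)
Step 8: fill(B) -> (A=9 B=11)
Step 9: empty(A) -> (A=0 B=11)

Answer: 0 11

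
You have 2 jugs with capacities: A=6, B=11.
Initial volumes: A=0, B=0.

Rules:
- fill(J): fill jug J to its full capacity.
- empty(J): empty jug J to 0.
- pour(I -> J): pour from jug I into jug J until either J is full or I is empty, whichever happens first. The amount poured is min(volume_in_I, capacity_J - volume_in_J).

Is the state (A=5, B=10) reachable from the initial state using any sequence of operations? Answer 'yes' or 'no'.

BFS explored all 34 reachable states.
Reachable set includes: (0,0), (0,1), (0,2), (0,3), (0,4), (0,5), (0,6), (0,7), (0,8), (0,9), (0,10), (0,11) ...
Target (A=5, B=10) not in reachable set → no.

Answer: no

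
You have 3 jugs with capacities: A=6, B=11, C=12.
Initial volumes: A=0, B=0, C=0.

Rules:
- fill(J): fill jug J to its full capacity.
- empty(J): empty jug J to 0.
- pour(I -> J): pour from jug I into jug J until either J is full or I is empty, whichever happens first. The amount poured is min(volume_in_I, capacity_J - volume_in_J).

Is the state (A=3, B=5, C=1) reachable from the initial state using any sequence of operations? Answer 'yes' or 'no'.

Answer: no

Derivation:
BFS explored all 542 reachable states.
Reachable set includes: (0,0,0), (0,0,1), (0,0,2), (0,0,3), (0,0,4), (0,0,5), (0,0,6), (0,0,7), (0,0,8), (0,0,9), (0,0,10), (0,0,11) ...
Target (A=3, B=5, C=1) not in reachable set → no.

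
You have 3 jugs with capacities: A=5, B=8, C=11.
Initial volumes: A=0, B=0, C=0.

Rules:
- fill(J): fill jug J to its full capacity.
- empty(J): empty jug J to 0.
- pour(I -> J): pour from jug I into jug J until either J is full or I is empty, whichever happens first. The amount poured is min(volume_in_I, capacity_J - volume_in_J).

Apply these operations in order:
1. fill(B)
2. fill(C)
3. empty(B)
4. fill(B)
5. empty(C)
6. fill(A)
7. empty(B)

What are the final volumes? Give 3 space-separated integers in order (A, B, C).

Step 1: fill(B) -> (A=0 B=8 C=0)
Step 2: fill(C) -> (A=0 B=8 C=11)
Step 3: empty(B) -> (A=0 B=0 C=11)
Step 4: fill(B) -> (A=0 B=8 C=11)
Step 5: empty(C) -> (A=0 B=8 C=0)
Step 6: fill(A) -> (A=5 B=8 C=0)
Step 7: empty(B) -> (A=5 B=0 C=0)

Answer: 5 0 0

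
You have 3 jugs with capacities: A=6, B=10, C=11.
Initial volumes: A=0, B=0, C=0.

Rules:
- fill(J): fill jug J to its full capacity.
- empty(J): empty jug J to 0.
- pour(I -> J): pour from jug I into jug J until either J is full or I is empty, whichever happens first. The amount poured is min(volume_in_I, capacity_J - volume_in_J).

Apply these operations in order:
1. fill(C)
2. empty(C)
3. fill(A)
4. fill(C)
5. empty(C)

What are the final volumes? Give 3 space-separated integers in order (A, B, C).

Step 1: fill(C) -> (A=0 B=0 C=11)
Step 2: empty(C) -> (A=0 B=0 C=0)
Step 3: fill(A) -> (A=6 B=0 C=0)
Step 4: fill(C) -> (A=6 B=0 C=11)
Step 5: empty(C) -> (A=6 B=0 C=0)

Answer: 6 0 0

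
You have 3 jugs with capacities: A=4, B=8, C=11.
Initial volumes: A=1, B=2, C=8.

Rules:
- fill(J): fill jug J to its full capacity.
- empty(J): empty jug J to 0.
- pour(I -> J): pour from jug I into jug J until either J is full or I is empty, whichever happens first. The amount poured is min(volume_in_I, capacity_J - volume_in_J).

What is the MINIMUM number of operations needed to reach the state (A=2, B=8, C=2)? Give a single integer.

BFS from (A=1, B=2, C=8). One shortest path:
  1. pour(A -> C) -> (A=0 B=2 C=9)
  2. fill(A) -> (A=4 B=2 C=9)
  3. pour(A -> C) -> (A=2 B=2 C=11)
  4. empty(C) -> (A=2 B=2 C=0)
  5. pour(B -> C) -> (A=2 B=0 C=2)
  6. fill(B) -> (A=2 B=8 C=2)
Reached target in 6 moves.

Answer: 6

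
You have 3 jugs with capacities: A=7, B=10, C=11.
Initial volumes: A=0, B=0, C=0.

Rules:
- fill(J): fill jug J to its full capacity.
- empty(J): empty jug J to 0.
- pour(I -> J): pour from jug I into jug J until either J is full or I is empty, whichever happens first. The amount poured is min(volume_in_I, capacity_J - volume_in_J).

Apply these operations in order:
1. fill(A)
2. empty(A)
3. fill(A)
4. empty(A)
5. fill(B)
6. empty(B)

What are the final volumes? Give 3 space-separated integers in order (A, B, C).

Step 1: fill(A) -> (A=7 B=0 C=0)
Step 2: empty(A) -> (A=0 B=0 C=0)
Step 3: fill(A) -> (A=7 B=0 C=0)
Step 4: empty(A) -> (A=0 B=0 C=0)
Step 5: fill(B) -> (A=0 B=10 C=0)
Step 6: empty(B) -> (A=0 B=0 C=0)

Answer: 0 0 0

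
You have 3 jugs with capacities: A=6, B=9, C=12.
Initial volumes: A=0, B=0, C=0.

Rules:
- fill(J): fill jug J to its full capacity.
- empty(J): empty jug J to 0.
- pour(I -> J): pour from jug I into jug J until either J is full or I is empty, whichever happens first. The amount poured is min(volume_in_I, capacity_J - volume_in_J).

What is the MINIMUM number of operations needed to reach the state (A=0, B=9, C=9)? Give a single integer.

BFS from (A=0, B=0, C=0). One shortest path:
  1. fill(B) -> (A=0 B=9 C=0)
  2. pour(B -> C) -> (A=0 B=0 C=9)
  3. fill(B) -> (A=0 B=9 C=9)
Reached target in 3 moves.

Answer: 3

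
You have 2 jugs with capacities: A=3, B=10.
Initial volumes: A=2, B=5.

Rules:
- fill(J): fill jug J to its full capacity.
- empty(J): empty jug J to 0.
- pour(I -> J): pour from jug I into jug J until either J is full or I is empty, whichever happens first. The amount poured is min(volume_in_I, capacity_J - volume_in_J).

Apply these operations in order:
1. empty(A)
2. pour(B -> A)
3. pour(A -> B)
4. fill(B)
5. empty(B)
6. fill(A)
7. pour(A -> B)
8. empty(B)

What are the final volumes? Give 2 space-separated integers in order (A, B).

Step 1: empty(A) -> (A=0 B=5)
Step 2: pour(B -> A) -> (A=3 B=2)
Step 3: pour(A -> B) -> (A=0 B=5)
Step 4: fill(B) -> (A=0 B=10)
Step 5: empty(B) -> (A=0 B=0)
Step 6: fill(A) -> (A=3 B=0)
Step 7: pour(A -> B) -> (A=0 B=3)
Step 8: empty(B) -> (A=0 B=0)

Answer: 0 0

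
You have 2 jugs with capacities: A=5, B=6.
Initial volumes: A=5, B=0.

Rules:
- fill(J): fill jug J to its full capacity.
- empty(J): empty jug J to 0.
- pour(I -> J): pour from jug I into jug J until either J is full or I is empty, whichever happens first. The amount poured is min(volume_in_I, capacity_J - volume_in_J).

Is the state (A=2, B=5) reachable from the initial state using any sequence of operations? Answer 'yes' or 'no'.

Answer: no

Derivation:
BFS explored all 22 reachable states.
Reachable set includes: (0,0), (0,1), (0,2), (0,3), (0,4), (0,5), (0,6), (1,0), (1,6), (2,0), (2,6), (3,0) ...
Target (A=2, B=5) not in reachable set → no.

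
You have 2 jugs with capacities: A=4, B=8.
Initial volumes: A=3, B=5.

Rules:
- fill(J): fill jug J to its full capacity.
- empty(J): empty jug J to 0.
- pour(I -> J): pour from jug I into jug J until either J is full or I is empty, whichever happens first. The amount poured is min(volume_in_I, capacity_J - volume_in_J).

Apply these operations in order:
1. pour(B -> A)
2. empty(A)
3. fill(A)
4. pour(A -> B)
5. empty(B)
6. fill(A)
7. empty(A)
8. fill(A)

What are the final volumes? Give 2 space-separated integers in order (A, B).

Answer: 4 0

Derivation:
Step 1: pour(B -> A) -> (A=4 B=4)
Step 2: empty(A) -> (A=0 B=4)
Step 3: fill(A) -> (A=4 B=4)
Step 4: pour(A -> B) -> (A=0 B=8)
Step 5: empty(B) -> (A=0 B=0)
Step 6: fill(A) -> (A=4 B=0)
Step 7: empty(A) -> (A=0 B=0)
Step 8: fill(A) -> (A=4 B=0)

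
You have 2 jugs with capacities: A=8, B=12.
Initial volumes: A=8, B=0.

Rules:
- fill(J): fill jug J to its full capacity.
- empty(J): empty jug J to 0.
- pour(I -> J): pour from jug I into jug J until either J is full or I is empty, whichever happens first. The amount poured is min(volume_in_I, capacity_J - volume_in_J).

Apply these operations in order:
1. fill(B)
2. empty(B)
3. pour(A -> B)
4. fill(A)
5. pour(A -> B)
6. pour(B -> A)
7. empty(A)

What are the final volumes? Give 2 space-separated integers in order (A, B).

Step 1: fill(B) -> (A=8 B=12)
Step 2: empty(B) -> (A=8 B=0)
Step 3: pour(A -> B) -> (A=0 B=8)
Step 4: fill(A) -> (A=8 B=8)
Step 5: pour(A -> B) -> (A=4 B=12)
Step 6: pour(B -> A) -> (A=8 B=8)
Step 7: empty(A) -> (A=0 B=8)

Answer: 0 8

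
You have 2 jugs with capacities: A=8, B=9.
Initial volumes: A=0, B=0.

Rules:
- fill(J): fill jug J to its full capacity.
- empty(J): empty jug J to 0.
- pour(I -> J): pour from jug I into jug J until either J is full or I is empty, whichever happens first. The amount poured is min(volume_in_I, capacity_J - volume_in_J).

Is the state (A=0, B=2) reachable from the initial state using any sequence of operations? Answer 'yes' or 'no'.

Answer: yes

Derivation:
BFS from (A=0, B=0):
  1. fill(B) -> (A=0 B=9)
  2. pour(B -> A) -> (A=8 B=1)
  3. empty(A) -> (A=0 B=1)
  4. pour(B -> A) -> (A=1 B=0)
  5. fill(B) -> (A=1 B=9)
  6. pour(B -> A) -> (A=8 B=2)
  7. empty(A) -> (A=0 B=2)
Target reached → yes.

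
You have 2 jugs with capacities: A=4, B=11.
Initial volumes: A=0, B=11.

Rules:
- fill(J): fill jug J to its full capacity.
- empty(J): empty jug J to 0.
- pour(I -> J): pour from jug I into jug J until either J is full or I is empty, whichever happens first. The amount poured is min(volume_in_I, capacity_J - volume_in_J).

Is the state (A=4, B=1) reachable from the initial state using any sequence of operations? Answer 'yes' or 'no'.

BFS from (A=0, B=11):
  1. fill(A) -> (A=4 B=11)
  2. empty(B) -> (A=4 B=0)
  3. pour(A -> B) -> (A=0 B=4)
  4. fill(A) -> (A=4 B=4)
  5. pour(A -> B) -> (A=0 B=8)
  6. fill(A) -> (A=4 B=8)
  7. pour(A -> B) -> (A=1 B=11)
  8. empty(B) -> (A=1 B=0)
  9. pour(A -> B) -> (A=0 B=1)
  10. fill(A) -> (A=4 B=1)
Target reached → yes.

Answer: yes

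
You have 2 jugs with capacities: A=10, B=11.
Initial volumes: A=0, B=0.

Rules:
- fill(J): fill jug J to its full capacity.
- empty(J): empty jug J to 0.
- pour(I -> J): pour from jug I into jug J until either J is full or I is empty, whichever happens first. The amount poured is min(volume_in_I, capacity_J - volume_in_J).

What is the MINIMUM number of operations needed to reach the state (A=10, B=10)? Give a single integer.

Answer: 3

Derivation:
BFS from (A=0, B=0). One shortest path:
  1. fill(A) -> (A=10 B=0)
  2. pour(A -> B) -> (A=0 B=10)
  3. fill(A) -> (A=10 B=10)
Reached target in 3 moves.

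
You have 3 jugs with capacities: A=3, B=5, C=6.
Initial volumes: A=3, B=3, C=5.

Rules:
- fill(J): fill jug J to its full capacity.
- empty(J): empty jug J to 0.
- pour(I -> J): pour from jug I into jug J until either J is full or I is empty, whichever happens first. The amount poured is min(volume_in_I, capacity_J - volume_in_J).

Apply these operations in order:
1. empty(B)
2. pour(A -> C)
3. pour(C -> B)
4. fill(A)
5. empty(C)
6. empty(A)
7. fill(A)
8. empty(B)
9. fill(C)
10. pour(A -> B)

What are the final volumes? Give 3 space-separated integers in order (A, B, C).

Step 1: empty(B) -> (A=3 B=0 C=5)
Step 2: pour(A -> C) -> (A=2 B=0 C=6)
Step 3: pour(C -> B) -> (A=2 B=5 C=1)
Step 4: fill(A) -> (A=3 B=5 C=1)
Step 5: empty(C) -> (A=3 B=5 C=0)
Step 6: empty(A) -> (A=0 B=5 C=0)
Step 7: fill(A) -> (A=3 B=5 C=0)
Step 8: empty(B) -> (A=3 B=0 C=0)
Step 9: fill(C) -> (A=3 B=0 C=6)
Step 10: pour(A -> B) -> (A=0 B=3 C=6)

Answer: 0 3 6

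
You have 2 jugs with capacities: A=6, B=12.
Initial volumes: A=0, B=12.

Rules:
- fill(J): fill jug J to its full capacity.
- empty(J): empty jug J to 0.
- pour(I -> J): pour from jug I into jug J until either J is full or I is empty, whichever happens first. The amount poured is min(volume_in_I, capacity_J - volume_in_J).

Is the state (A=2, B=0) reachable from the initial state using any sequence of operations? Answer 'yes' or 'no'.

Answer: no

Derivation:
BFS explored all 6 reachable states.
Reachable set includes: (0,0), (0,6), (0,12), (6,0), (6,6), (6,12)
Target (A=2, B=0) not in reachable set → no.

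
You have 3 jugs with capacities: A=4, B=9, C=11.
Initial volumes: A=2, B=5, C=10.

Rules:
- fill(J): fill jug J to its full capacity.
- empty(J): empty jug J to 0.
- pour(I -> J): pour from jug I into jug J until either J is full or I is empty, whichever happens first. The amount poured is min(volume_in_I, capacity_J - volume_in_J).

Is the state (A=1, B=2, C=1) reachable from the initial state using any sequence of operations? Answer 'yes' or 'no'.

BFS explored all 361 reachable states.
Reachable set includes: (0,0,0), (0,0,1), (0,0,2), (0,0,3), (0,0,4), (0,0,5), (0,0,6), (0,0,7), (0,0,8), (0,0,9), (0,0,10), (0,0,11) ...
Target (A=1, B=2, C=1) not in reachable set → no.

Answer: no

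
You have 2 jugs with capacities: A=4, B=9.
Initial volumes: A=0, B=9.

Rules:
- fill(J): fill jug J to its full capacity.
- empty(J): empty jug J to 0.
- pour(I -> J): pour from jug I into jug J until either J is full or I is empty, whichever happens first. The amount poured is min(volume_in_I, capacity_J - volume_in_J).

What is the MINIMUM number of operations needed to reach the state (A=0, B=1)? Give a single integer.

Answer: 4

Derivation:
BFS from (A=0, B=9). One shortest path:
  1. pour(B -> A) -> (A=4 B=5)
  2. empty(A) -> (A=0 B=5)
  3. pour(B -> A) -> (A=4 B=1)
  4. empty(A) -> (A=0 B=1)
Reached target in 4 moves.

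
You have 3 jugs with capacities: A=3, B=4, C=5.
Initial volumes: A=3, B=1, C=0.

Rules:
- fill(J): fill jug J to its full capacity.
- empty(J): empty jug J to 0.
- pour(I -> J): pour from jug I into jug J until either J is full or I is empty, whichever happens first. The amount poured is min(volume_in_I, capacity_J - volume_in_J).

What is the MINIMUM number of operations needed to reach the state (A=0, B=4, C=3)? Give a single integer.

Answer: 2

Derivation:
BFS from (A=3, B=1, C=0). One shortest path:
  1. fill(B) -> (A=3 B=4 C=0)
  2. pour(A -> C) -> (A=0 B=4 C=3)
Reached target in 2 moves.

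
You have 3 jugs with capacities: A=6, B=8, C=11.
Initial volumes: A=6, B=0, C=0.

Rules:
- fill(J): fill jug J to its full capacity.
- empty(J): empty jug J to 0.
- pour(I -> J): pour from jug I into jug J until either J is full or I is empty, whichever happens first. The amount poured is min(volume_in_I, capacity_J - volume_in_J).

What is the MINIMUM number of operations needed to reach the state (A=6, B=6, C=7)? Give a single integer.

BFS from (A=6, B=0, C=0). One shortest path:
  1. empty(A) -> (A=0 B=0 C=0)
  2. fill(B) -> (A=0 B=8 C=0)
  3. pour(B -> A) -> (A=6 B=2 C=0)
  4. pour(A -> C) -> (A=0 B=2 C=6)
  5. pour(B -> A) -> (A=2 B=0 C=6)
  6. pour(C -> B) -> (A=2 B=6 C=0)
  7. fill(C) -> (A=2 B=6 C=11)
  8. pour(C -> A) -> (A=6 B=6 C=7)
Reached target in 8 moves.

Answer: 8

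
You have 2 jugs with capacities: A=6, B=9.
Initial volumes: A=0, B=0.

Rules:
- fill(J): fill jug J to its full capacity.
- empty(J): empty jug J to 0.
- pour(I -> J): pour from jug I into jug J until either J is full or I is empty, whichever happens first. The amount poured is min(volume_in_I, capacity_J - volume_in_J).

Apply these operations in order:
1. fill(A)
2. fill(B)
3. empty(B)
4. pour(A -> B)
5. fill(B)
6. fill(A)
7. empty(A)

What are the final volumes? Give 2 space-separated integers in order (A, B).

Answer: 0 9

Derivation:
Step 1: fill(A) -> (A=6 B=0)
Step 2: fill(B) -> (A=6 B=9)
Step 3: empty(B) -> (A=6 B=0)
Step 4: pour(A -> B) -> (A=0 B=6)
Step 5: fill(B) -> (A=0 B=9)
Step 6: fill(A) -> (A=6 B=9)
Step 7: empty(A) -> (A=0 B=9)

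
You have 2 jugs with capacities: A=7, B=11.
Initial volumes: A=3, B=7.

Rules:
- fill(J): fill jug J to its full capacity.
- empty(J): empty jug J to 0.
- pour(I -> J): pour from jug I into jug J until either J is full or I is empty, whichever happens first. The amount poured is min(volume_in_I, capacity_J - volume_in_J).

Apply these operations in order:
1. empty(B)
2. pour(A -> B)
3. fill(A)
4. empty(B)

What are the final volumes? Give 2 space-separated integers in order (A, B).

Step 1: empty(B) -> (A=3 B=0)
Step 2: pour(A -> B) -> (A=0 B=3)
Step 3: fill(A) -> (A=7 B=3)
Step 4: empty(B) -> (A=7 B=0)

Answer: 7 0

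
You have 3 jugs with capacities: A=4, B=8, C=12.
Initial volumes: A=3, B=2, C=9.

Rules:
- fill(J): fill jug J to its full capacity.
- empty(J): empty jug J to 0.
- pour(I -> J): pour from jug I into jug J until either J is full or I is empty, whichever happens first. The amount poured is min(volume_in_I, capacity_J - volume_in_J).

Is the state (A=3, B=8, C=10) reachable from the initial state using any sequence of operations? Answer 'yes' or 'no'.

BFS from (A=3, B=2, C=9):
  1. empty(C) -> (A=3 B=2 C=0)
  2. pour(B -> C) -> (A=3 B=0 C=2)
  3. fill(B) -> (A=3 B=8 C=2)
  4. pour(B -> C) -> (A=3 B=0 C=10)
  5. fill(B) -> (A=3 B=8 C=10)
Target reached → yes.

Answer: yes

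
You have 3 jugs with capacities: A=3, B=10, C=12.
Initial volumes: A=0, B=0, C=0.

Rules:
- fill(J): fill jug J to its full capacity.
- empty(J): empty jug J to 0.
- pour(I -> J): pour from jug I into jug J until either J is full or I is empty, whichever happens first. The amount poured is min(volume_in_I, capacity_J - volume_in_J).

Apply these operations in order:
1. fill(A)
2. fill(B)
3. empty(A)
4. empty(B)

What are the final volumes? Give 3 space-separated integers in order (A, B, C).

Answer: 0 0 0

Derivation:
Step 1: fill(A) -> (A=3 B=0 C=0)
Step 2: fill(B) -> (A=3 B=10 C=0)
Step 3: empty(A) -> (A=0 B=10 C=0)
Step 4: empty(B) -> (A=0 B=0 C=0)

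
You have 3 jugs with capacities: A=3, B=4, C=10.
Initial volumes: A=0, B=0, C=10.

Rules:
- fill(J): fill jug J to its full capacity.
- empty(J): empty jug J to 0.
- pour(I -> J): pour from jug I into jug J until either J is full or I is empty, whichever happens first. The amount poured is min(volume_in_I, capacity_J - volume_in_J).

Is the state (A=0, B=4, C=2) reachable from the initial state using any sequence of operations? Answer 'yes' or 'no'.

Answer: yes

Derivation:
BFS from (A=0, B=0, C=10):
  1. pour(C -> B) -> (A=0 B=4 C=6)
  2. empty(B) -> (A=0 B=0 C=6)
  3. pour(C -> B) -> (A=0 B=4 C=2)
Target reached → yes.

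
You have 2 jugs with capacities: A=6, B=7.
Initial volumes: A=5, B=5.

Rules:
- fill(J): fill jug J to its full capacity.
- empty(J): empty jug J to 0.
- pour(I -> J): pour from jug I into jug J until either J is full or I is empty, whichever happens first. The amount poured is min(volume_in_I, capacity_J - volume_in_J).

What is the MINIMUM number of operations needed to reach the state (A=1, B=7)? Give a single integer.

BFS from (A=5, B=5). One shortest path:
  1. empty(A) -> (A=0 B=5)
  2. fill(B) -> (A=0 B=7)
  3. pour(B -> A) -> (A=6 B=1)
  4. empty(A) -> (A=0 B=1)
  5. pour(B -> A) -> (A=1 B=0)
  6. fill(B) -> (A=1 B=7)
Reached target in 6 moves.

Answer: 6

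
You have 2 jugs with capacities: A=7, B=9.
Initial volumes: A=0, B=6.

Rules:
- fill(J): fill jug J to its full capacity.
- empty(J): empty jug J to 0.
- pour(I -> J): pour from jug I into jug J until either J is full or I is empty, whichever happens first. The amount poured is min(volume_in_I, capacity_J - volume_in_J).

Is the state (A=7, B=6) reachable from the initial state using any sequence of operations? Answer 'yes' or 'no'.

Answer: yes

Derivation:
BFS from (A=0, B=6):
  1. fill(A) -> (A=7 B=6)
Target reached → yes.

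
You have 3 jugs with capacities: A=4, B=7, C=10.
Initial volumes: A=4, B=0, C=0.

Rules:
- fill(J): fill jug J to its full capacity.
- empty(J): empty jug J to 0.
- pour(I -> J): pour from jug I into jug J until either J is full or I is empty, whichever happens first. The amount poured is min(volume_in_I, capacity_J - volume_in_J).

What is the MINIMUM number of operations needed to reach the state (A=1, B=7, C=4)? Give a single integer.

BFS from (A=4, B=0, C=0). One shortest path:
  1. pour(A -> B) -> (A=0 B=4 C=0)
  2. fill(A) -> (A=4 B=4 C=0)
  3. pour(A -> C) -> (A=0 B=4 C=4)
  4. fill(A) -> (A=4 B=4 C=4)
  5. pour(A -> B) -> (A=1 B=7 C=4)
Reached target in 5 moves.

Answer: 5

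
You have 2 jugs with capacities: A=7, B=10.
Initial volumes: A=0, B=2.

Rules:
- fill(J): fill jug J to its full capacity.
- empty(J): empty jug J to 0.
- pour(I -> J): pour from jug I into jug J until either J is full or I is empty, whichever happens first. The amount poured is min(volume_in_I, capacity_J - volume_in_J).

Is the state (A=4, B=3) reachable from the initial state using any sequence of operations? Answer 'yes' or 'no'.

Answer: no

Derivation:
BFS explored all 34 reachable states.
Reachable set includes: (0,0), (0,1), (0,2), (0,3), (0,4), (0,5), (0,6), (0,7), (0,8), (0,9), (0,10), (1,0) ...
Target (A=4, B=3) not in reachable set → no.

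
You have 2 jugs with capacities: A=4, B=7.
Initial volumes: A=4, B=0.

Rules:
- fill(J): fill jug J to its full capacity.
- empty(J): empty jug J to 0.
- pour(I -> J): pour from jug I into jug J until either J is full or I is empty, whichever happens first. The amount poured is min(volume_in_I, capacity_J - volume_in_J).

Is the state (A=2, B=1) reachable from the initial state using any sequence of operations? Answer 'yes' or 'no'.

Answer: no

Derivation:
BFS explored all 22 reachable states.
Reachable set includes: (0,0), (0,1), (0,2), (0,3), (0,4), (0,5), (0,6), (0,7), (1,0), (1,7), (2,0), (2,7) ...
Target (A=2, B=1) not in reachable set → no.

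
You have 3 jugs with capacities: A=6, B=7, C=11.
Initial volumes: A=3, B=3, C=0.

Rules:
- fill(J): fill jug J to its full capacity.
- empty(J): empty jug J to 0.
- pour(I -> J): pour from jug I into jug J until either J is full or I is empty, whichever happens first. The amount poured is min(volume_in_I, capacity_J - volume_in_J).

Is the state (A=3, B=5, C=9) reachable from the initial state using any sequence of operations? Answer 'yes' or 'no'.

BFS explored all 372 reachable states.
Reachable set includes: (0,0,0), (0,0,1), (0,0,2), (0,0,3), (0,0,4), (0,0,5), (0,0,6), (0,0,7), (0,0,8), (0,0,9), (0,0,10), (0,0,11) ...
Target (A=3, B=5, C=9) not in reachable set → no.

Answer: no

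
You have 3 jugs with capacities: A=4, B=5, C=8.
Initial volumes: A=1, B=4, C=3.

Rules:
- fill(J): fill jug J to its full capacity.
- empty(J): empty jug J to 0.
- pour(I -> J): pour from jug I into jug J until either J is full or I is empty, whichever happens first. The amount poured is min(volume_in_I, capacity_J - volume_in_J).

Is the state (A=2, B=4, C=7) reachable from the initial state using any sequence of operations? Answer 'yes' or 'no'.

Answer: no

Derivation:
BFS explored all 187 reachable states.
Reachable set includes: (0,0,0), (0,0,1), (0,0,2), (0,0,3), (0,0,4), (0,0,5), (0,0,6), (0,0,7), (0,0,8), (0,1,0), (0,1,1), (0,1,2) ...
Target (A=2, B=4, C=7) not in reachable set → no.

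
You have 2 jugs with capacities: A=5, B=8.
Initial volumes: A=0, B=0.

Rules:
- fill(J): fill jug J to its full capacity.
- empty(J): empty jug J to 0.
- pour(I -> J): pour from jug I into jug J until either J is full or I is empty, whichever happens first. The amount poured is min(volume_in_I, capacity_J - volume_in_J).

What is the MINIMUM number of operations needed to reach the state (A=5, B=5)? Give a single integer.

BFS from (A=0, B=0). One shortest path:
  1. fill(A) -> (A=5 B=0)
  2. pour(A -> B) -> (A=0 B=5)
  3. fill(A) -> (A=5 B=5)
Reached target in 3 moves.

Answer: 3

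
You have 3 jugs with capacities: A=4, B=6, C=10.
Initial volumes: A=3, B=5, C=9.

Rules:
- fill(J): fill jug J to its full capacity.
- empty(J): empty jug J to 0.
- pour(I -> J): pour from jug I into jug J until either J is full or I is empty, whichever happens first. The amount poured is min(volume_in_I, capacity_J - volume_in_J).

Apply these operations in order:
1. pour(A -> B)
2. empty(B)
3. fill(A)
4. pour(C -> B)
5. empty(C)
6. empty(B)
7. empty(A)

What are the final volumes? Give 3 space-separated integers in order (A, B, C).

Step 1: pour(A -> B) -> (A=2 B=6 C=9)
Step 2: empty(B) -> (A=2 B=0 C=9)
Step 3: fill(A) -> (A=4 B=0 C=9)
Step 4: pour(C -> B) -> (A=4 B=6 C=3)
Step 5: empty(C) -> (A=4 B=6 C=0)
Step 6: empty(B) -> (A=4 B=0 C=0)
Step 7: empty(A) -> (A=0 B=0 C=0)

Answer: 0 0 0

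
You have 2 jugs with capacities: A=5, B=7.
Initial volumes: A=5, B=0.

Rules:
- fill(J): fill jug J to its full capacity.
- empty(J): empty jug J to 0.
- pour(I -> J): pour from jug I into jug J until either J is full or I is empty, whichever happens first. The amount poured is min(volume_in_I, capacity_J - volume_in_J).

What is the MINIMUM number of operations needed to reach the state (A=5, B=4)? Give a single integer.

BFS from (A=5, B=0). One shortest path:
  1. empty(A) -> (A=0 B=0)
  2. fill(B) -> (A=0 B=7)
  3. pour(B -> A) -> (A=5 B=2)
  4. empty(A) -> (A=0 B=2)
  5. pour(B -> A) -> (A=2 B=0)
  6. fill(B) -> (A=2 B=7)
  7. pour(B -> A) -> (A=5 B=4)
Reached target in 7 moves.

Answer: 7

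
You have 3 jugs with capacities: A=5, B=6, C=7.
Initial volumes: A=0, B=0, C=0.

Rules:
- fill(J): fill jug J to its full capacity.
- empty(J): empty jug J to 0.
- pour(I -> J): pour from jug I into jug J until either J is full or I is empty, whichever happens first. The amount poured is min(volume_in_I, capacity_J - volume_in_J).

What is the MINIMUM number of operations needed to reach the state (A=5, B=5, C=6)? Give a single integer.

Answer: 5

Derivation:
BFS from (A=0, B=0, C=0). One shortest path:
  1. fill(A) -> (A=5 B=0 C=0)
  2. fill(B) -> (A=5 B=6 C=0)
  3. pour(B -> C) -> (A=5 B=0 C=6)
  4. pour(A -> B) -> (A=0 B=5 C=6)
  5. fill(A) -> (A=5 B=5 C=6)
Reached target in 5 moves.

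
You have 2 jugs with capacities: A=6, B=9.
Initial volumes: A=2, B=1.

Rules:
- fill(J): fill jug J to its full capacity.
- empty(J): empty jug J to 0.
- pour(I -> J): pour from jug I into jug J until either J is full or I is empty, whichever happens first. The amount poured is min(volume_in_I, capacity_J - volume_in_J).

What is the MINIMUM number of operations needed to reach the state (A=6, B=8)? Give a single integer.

Answer: 5

Derivation:
BFS from (A=2, B=1). One shortest path:
  1. empty(B) -> (A=2 B=0)
  2. pour(A -> B) -> (A=0 B=2)
  3. fill(A) -> (A=6 B=2)
  4. pour(A -> B) -> (A=0 B=8)
  5. fill(A) -> (A=6 B=8)
Reached target in 5 moves.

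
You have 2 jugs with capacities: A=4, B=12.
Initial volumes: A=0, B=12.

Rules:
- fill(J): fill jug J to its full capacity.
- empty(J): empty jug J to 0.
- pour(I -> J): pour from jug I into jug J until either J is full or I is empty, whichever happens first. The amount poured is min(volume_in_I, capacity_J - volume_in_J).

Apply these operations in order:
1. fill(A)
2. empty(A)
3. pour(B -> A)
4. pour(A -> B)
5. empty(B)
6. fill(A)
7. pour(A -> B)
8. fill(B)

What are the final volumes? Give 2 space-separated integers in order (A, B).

Step 1: fill(A) -> (A=4 B=12)
Step 2: empty(A) -> (A=0 B=12)
Step 3: pour(B -> A) -> (A=4 B=8)
Step 4: pour(A -> B) -> (A=0 B=12)
Step 5: empty(B) -> (A=0 B=0)
Step 6: fill(A) -> (A=4 B=0)
Step 7: pour(A -> B) -> (A=0 B=4)
Step 8: fill(B) -> (A=0 B=12)

Answer: 0 12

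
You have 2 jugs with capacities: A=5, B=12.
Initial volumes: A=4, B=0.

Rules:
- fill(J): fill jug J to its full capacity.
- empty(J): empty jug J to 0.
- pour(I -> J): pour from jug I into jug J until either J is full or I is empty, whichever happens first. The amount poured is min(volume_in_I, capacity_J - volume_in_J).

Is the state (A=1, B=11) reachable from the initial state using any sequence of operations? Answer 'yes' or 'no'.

BFS explored all 34 reachable states.
Reachable set includes: (0,0), (0,1), (0,2), (0,3), (0,4), (0,5), (0,6), (0,7), (0,8), (0,9), (0,10), (0,11) ...
Target (A=1, B=11) not in reachable set → no.

Answer: no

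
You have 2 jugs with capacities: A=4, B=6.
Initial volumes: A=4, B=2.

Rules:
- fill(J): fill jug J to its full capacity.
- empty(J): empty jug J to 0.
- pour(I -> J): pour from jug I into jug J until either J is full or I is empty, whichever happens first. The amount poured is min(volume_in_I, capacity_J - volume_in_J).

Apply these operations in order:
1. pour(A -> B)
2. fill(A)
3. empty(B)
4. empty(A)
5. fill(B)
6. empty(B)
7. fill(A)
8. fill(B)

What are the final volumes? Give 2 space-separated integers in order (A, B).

Step 1: pour(A -> B) -> (A=0 B=6)
Step 2: fill(A) -> (A=4 B=6)
Step 3: empty(B) -> (A=4 B=0)
Step 4: empty(A) -> (A=0 B=0)
Step 5: fill(B) -> (A=0 B=6)
Step 6: empty(B) -> (A=0 B=0)
Step 7: fill(A) -> (A=4 B=0)
Step 8: fill(B) -> (A=4 B=6)

Answer: 4 6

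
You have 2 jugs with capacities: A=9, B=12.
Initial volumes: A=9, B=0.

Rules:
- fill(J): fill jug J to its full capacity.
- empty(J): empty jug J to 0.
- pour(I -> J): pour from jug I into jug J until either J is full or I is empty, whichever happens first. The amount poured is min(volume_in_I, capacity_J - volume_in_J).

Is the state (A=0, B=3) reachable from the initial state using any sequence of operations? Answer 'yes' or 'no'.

Answer: yes

Derivation:
BFS from (A=9, B=0):
  1. empty(A) -> (A=0 B=0)
  2. fill(B) -> (A=0 B=12)
  3. pour(B -> A) -> (A=9 B=3)
  4. empty(A) -> (A=0 B=3)
Target reached → yes.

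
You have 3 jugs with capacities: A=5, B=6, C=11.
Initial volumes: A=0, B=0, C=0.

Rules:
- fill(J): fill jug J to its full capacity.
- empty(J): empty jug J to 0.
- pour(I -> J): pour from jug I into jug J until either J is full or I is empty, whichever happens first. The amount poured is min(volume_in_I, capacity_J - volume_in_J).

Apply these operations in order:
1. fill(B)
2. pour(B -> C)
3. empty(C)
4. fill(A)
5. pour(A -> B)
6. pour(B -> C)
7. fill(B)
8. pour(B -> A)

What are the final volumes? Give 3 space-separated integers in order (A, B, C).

Step 1: fill(B) -> (A=0 B=6 C=0)
Step 2: pour(B -> C) -> (A=0 B=0 C=6)
Step 3: empty(C) -> (A=0 B=0 C=0)
Step 4: fill(A) -> (A=5 B=0 C=0)
Step 5: pour(A -> B) -> (A=0 B=5 C=0)
Step 6: pour(B -> C) -> (A=0 B=0 C=5)
Step 7: fill(B) -> (A=0 B=6 C=5)
Step 8: pour(B -> A) -> (A=5 B=1 C=5)

Answer: 5 1 5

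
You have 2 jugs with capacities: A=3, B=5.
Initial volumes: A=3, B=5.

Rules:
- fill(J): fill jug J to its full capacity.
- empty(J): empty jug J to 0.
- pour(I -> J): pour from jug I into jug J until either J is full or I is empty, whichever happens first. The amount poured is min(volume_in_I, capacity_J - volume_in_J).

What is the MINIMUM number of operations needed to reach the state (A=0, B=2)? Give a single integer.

Answer: 3

Derivation:
BFS from (A=3, B=5). One shortest path:
  1. empty(A) -> (A=0 B=5)
  2. pour(B -> A) -> (A=3 B=2)
  3. empty(A) -> (A=0 B=2)
Reached target in 3 moves.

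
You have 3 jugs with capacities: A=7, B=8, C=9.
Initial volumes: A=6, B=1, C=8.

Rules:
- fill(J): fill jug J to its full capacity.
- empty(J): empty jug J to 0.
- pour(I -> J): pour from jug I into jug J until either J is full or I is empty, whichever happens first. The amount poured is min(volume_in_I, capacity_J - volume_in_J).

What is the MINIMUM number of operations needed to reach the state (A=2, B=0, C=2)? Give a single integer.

Answer: 8

Derivation:
BFS from (A=6, B=1, C=8). One shortest path:
  1. empty(A) -> (A=0 B=1 C=8)
  2. fill(C) -> (A=0 B=1 C=9)
  3. pour(C -> A) -> (A=7 B=1 C=2)
  4. empty(A) -> (A=0 B=1 C=2)
  5. pour(C -> A) -> (A=2 B=1 C=0)
  6. fill(C) -> (A=2 B=1 C=9)
  7. pour(C -> B) -> (A=2 B=8 C=2)
  8. empty(B) -> (A=2 B=0 C=2)
Reached target in 8 moves.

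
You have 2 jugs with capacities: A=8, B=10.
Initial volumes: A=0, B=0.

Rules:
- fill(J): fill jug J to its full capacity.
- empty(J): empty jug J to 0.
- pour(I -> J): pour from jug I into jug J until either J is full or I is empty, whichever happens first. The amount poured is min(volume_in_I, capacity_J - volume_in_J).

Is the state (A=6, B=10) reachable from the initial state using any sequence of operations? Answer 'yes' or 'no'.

Answer: yes

Derivation:
BFS from (A=0, B=0):
  1. fill(A) -> (A=8 B=0)
  2. pour(A -> B) -> (A=0 B=8)
  3. fill(A) -> (A=8 B=8)
  4. pour(A -> B) -> (A=6 B=10)
Target reached → yes.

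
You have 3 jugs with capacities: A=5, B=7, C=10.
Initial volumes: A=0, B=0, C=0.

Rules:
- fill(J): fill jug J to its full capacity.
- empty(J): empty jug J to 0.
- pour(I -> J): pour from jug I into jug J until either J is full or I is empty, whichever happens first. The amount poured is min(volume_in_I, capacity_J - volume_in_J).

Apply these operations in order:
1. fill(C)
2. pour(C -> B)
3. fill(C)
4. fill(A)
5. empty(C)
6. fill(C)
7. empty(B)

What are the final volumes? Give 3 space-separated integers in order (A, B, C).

Answer: 5 0 10

Derivation:
Step 1: fill(C) -> (A=0 B=0 C=10)
Step 2: pour(C -> B) -> (A=0 B=7 C=3)
Step 3: fill(C) -> (A=0 B=7 C=10)
Step 4: fill(A) -> (A=5 B=7 C=10)
Step 5: empty(C) -> (A=5 B=7 C=0)
Step 6: fill(C) -> (A=5 B=7 C=10)
Step 7: empty(B) -> (A=5 B=0 C=10)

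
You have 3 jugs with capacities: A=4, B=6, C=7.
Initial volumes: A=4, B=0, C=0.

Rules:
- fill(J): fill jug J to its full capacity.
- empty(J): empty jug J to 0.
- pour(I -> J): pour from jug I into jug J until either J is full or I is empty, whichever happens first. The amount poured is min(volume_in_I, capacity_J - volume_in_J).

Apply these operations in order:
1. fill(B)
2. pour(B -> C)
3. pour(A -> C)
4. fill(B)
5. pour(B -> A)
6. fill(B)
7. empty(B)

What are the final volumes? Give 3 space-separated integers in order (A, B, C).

Answer: 4 0 7

Derivation:
Step 1: fill(B) -> (A=4 B=6 C=0)
Step 2: pour(B -> C) -> (A=4 B=0 C=6)
Step 3: pour(A -> C) -> (A=3 B=0 C=7)
Step 4: fill(B) -> (A=3 B=6 C=7)
Step 5: pour(B -> A) -> (A=4 B=5 C=7)
Step 6: fill(B) -> (A=4 B=6 C=7)
Step 7: empty(B) -> (A=4 B=0 C=7)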